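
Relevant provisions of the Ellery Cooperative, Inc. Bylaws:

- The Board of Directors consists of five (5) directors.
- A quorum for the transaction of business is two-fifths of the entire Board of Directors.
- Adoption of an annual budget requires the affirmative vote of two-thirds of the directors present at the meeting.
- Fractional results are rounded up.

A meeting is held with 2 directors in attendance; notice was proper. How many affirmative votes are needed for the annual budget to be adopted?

2

The annual budget requires two-thirds of the directors present (2).
2/3 of 2 = 1.33, rounded up to 2.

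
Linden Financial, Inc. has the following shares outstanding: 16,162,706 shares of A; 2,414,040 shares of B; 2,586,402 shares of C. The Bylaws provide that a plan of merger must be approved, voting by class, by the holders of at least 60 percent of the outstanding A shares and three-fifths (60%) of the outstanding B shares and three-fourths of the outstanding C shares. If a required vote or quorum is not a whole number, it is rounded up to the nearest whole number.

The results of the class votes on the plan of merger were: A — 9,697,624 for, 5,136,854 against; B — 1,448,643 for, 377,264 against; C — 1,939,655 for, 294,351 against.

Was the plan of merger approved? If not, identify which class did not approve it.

Not approved — the C shares did not give the required vote.

A: 3/5 of 16162706 = 9697623.60, rounded up to 9697624; 9,697,624 required, 9,697,624 in favor — approved.
B: 3/5 of 2414040 = 1448424; 1,448,424 required, 1,448,643 in favor — approved.
C: 3/4 of 2586402 = 1939801.50, rounded up to 1939802; 1,939,802 required, 1,939,655 in favor — not approved.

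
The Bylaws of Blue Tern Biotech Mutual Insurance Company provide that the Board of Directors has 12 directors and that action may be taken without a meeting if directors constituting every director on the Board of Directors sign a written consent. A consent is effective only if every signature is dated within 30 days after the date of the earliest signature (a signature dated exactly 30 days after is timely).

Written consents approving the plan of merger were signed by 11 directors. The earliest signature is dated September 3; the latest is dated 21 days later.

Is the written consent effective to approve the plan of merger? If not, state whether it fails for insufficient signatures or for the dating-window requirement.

Not effective — insufficient signatures.

Signatures required: the unanimous vote of 12 — unanimous means all 12, so 12 needed; 11 signed. Insufficient.
Dating window: the latest signature is 21 days after the earliest; the limit is 30 days. Within the window.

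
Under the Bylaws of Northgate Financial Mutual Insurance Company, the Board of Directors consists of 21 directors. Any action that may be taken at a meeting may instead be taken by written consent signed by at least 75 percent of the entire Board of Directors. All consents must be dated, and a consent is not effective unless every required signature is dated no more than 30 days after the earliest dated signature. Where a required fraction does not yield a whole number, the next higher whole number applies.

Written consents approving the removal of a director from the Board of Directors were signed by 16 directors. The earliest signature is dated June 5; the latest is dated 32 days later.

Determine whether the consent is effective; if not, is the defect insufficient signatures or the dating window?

Not effective — dating-window requirement not satisfied.

Signatures required: at least 75 percent of 21 — 3/4 of 21 = 15.75, rounded up to 16, so 16 needed; 16 signed. Sufficient.
Dating window: the latest signature is 32 days after the earliest; the limit is 30 days. Outside the window.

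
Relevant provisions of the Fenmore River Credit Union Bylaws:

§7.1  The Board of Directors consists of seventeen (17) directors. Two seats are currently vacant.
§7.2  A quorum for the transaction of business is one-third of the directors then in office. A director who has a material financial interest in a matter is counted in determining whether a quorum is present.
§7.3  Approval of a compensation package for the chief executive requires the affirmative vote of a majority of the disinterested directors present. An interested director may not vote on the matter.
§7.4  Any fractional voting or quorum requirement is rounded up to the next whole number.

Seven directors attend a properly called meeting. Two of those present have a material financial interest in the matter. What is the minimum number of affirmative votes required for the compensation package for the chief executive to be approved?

3

The compensation package for the chief executive requires a majority of the disinterested directors present (7 − 2 = 5).
A majority of 5 is 3.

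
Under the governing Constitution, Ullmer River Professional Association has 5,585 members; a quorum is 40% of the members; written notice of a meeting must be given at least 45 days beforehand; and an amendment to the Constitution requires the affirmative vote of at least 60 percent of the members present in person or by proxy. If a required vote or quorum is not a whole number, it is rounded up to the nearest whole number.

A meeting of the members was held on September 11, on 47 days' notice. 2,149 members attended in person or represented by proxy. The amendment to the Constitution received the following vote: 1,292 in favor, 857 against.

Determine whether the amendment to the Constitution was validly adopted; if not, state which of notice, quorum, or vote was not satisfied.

Notice: 47 days given; 45 required. Satisfied.
Quorum: 40% of 5,585 = 2,234; 2,149 present. Not satisfied.
Vote: requires three-fifths of those present (2,149); 3/5 of 2149 = 1289.40, rounded up to 1290, so 1,290 needed; 1,292 in favor. Satisfied.

Invalid — quorum requirement not satisfied.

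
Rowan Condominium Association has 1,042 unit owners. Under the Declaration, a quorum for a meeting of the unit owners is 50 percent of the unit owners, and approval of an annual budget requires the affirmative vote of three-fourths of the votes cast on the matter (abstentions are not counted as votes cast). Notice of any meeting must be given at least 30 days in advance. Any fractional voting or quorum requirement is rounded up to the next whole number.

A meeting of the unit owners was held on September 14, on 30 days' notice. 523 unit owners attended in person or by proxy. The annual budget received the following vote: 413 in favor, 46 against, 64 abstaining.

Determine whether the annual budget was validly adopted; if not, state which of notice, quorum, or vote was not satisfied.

Notice: 30 days given; 30 required. Satisfied.
Quorum: 50% of 1,042 = 521; 523 present. Satisfied.
Vote: requires three-fourths of the votes cast (523 − 64 abstaining = 459); 3/4 of 459 = 344.25, rounded up to 345, so 345 needed; 413 in favor. Satisfied.

Valid — all requirements satisfied.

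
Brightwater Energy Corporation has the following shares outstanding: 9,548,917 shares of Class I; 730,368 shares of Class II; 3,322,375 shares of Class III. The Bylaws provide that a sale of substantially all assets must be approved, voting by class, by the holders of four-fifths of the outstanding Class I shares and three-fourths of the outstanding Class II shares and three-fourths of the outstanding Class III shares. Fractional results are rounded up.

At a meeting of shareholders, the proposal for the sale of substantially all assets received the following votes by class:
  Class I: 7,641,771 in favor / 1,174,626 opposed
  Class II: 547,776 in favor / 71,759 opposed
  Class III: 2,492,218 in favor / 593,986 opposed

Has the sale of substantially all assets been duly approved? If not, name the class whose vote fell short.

Approved — every class gave the required vote.

Class I: 4/5 of 9548917 = 7639133.60, rounded up to 7639134; 7,639,134 required, 7,641,771 in favor — approved.
Class II: 3/4 of 730368 = 547776; 547,776 required, 547,776 in favor — approved.
Class III: 3/4 of 3322375 = 2491781.25, rounded up to 2491782; 2,491,782 required, 2,492,218 in favor — approved.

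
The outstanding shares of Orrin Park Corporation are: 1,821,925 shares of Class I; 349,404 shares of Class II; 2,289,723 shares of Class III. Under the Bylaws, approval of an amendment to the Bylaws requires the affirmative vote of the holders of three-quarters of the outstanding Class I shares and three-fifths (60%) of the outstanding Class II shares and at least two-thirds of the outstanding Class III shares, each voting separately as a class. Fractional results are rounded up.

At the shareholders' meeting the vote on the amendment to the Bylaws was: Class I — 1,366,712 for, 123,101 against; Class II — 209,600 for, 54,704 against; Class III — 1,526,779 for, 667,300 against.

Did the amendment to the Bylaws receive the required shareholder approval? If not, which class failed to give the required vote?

Class I: 3/4 of 1821925 = 1366443.75, rounded up to 1366444; 1,366,444 required, 1,366,712 in favor — approved.
Class II: 3/5 of 349404 = 209642.40, rounded up to 209643; 209,643 required, 209,600 in favor — not approved.
Class III: 2/3 of 2289723 = 1526482; 1,526,482 required, 1,526,779 in favor — approved.

Not approved — the Class II shares did not give the required vote.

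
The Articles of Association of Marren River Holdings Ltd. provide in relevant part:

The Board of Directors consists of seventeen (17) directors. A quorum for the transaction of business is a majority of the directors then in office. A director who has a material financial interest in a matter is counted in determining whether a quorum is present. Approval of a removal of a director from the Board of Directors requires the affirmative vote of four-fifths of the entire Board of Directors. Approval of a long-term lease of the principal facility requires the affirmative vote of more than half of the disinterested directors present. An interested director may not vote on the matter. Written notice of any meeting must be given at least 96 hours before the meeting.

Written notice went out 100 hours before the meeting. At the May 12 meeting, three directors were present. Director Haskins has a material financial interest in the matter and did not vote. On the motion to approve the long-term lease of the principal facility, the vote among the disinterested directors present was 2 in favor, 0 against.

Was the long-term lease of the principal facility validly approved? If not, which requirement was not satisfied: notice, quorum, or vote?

Invalid — quorum requirement not satisfied.

Notice: 100 hours given; 96 required (100 ≥ 96). Satisfied.
Quorum: 3 present (interested directors count toward quorum); quorum is 9. Not satisfied.
Vote: the long-term lease of the principal facility requires a majority of the disinterested directors present (3 − 1 = 2). A majority of 2 is 2, so 2 affirmative votes are needed; 2 voted in favor. Satisfied. (Moot — without a quorum no business can be validly transacted.)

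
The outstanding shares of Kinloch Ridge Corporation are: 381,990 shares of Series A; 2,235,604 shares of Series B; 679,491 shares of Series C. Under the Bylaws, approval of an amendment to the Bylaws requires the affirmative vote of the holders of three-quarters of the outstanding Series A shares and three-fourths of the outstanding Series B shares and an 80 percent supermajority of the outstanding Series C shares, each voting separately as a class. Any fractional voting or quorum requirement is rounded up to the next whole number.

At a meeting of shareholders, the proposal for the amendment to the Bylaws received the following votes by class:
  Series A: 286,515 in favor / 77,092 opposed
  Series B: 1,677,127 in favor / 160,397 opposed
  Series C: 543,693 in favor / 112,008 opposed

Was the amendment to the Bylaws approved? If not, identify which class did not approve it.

Series A: 3/4 of 381990 = 286492.50, rounded up to 286493; 286,493 required, 286,515 in favor — approved.
Series B: 3/4 of 2235604 = 1676703; 1,676,703 required, 1,677,127 in favor — approved.
Series C: 4/5 of 679491 = 543592.80, rounded up to 543593; 543,593 required, 543,693 in favor — approved.

Approved — every class gave the required vote.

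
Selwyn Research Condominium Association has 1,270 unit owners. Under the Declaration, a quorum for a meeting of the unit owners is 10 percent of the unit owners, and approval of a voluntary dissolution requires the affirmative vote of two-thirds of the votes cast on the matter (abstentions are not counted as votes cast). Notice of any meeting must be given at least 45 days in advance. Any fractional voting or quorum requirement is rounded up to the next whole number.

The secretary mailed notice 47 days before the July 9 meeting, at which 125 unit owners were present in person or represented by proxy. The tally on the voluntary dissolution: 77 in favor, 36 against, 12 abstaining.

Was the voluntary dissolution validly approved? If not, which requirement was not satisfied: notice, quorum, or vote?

Invalid — quorum requirement not satisfied.

Notice: 47 days given; 45 required. Satisfied.
Quorum: 10% of 1,270 = 127; 125 present. Not satisfied.
Vote: requires two-thirds of the votes cast (125 − 12 abstaining = 113); 2/3 of 113 = 75.33, rounded up to 76, so 76 needed; 77 in favor. Satisfied.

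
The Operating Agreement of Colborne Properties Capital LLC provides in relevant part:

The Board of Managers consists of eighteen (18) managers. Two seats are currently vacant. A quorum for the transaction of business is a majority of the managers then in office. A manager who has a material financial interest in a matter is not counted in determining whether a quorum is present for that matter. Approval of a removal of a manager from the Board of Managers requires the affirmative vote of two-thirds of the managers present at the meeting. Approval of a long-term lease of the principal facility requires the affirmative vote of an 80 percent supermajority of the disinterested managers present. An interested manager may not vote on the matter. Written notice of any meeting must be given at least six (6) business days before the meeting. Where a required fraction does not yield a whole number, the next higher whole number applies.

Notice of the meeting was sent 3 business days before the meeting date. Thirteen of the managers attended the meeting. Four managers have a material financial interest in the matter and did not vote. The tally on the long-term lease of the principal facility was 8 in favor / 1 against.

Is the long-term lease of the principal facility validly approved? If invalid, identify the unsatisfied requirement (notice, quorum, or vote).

Invalid — notice requirement not satisfied.

Notice: 3 business days given; 6 required (3 < 6). Not satisfied.
Quorum: 13 present, but the 4 interested managers do not count, leaving 9. Quorum is 9. Satisfied.
Vote: the long-term lease of the principal facility requires four-fifths of the disinterested managers present (13 − 4 = 9). 4/5 of 9 = 7.20, rounded up to 8, so 8 affirmative votes are needed; 8 voted in favor. Satisfied.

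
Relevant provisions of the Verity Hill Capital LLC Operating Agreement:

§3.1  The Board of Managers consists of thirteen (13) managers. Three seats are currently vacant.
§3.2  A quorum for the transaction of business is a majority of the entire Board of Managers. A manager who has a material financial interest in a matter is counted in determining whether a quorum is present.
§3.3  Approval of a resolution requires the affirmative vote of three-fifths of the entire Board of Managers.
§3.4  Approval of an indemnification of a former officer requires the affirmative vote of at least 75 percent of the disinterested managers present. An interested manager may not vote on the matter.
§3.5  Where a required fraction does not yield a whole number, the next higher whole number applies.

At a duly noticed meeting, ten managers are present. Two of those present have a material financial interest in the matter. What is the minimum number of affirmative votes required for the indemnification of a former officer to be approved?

6

The indemnification of a former officer requires three-fourths of the disinterested managers present (10 − 2 = 8).
3/4 of 8 = 6.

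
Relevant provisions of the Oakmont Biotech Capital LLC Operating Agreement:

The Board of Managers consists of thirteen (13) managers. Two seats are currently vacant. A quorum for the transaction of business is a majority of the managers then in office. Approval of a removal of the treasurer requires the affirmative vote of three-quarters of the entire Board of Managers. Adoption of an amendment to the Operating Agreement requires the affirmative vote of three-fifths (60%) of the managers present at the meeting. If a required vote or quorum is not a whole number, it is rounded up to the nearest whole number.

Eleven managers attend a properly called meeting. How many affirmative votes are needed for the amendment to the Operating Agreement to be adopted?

The amendment to the Operating Agreement requires three-fifths of the managers present (11).
3/5 of 11 = 6.60, rounded up to 7.

7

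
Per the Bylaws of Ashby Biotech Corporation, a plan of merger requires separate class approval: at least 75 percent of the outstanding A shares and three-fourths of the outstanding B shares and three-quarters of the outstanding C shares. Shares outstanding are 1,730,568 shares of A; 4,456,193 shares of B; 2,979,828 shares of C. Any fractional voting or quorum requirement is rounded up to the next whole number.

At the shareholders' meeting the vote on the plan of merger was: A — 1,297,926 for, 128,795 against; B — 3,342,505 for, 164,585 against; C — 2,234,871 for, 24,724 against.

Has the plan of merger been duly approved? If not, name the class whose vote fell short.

A: 3/4 of 1730568 = 1297926; 1,297,926 required, 1,297,926 in favor — approved.
B: 3/4 of 4456193 = 3342144.75, rounded up to 3342145; 3,342,145 required, 3,342,505 in favor — approved.
C: 3/4 of 2979828 = 2234871; 2,234,871 required, 2,234,871 in favor — approved.

Approved — every class gave the required vote.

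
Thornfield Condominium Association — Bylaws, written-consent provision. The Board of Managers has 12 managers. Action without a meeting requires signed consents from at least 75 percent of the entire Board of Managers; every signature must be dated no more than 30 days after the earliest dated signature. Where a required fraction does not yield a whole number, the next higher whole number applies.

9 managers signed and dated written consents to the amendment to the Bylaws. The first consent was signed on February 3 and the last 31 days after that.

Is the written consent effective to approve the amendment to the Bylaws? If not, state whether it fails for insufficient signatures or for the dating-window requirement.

Not effective — dating-window requirement not satisfied.

Signatures required: at least 75 percent of 12 — 3/4 of 12 = 9, so 9 needed; 9 signed. Sufficient.
Dating window: the latest signature is 31 days after the earliest; the limit is 30 days. Outside the window.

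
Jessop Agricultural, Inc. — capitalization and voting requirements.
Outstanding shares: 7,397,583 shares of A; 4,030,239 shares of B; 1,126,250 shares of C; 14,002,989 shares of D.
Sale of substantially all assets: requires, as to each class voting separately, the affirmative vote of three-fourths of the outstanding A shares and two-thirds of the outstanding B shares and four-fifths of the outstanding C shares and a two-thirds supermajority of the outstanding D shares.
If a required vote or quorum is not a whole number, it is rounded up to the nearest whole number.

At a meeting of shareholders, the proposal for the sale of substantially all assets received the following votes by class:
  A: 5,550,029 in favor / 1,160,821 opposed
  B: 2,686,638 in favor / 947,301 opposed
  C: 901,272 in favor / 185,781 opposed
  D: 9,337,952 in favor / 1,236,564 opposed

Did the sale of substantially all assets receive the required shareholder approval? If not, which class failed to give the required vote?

Not approved — the B shares did not give the required vote.

A: 3/4 of 7397583 = 5548187.25, rounded up to 5548188; 5,548,188 required, 5,550,029 in favor — approved.
B: 2/3 of 4030239 = 2686826; 2,686,826 required, 2,686,638 in favor — not approved.
C: 4/5 of 1126250 = 901000; 901,000 required, 901,272 in favor — approved.
D: 2/3 of 14002989 = 9335326; 9,335,326 required, 9,337,952 in favor — approved.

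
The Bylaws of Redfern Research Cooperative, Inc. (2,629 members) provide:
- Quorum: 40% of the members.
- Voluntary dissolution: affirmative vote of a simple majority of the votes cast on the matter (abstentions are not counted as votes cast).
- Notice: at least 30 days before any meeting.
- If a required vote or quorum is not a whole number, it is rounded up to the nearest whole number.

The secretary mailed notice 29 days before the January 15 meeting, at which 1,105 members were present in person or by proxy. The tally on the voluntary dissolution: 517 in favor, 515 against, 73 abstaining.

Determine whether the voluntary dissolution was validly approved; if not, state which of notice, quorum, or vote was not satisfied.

Invalid — notice requirement not satisfied.

Notice: 29 days given; 30 required. Not satisfied.
Quorum: 40% of 2,629 = 1,051.60, rounded up to 1,052; 1,105 present. Satisfied.
Vote: requires a majority of the votes cast (1,105 − 73 abstaining = 1,032); a majority of 1032 is 517, so 517 needed; 517 in favor. Satisfied.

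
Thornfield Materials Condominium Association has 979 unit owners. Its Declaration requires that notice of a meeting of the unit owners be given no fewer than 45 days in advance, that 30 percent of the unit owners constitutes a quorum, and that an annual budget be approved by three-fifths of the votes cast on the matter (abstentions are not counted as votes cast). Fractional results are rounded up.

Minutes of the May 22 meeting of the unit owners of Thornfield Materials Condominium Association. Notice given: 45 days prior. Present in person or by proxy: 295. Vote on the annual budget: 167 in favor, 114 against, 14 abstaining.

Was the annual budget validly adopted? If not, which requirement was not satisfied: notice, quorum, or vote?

Notice: 45 days given; 45 required. Satisfied.
Quorum: 30% of 979 = 293.70, rounded up to 294; 295 present. Satisfied.
Vote: requires three-fifths of the votes cast (295 − 14 abstaining = 281); 3/5 of 281 = 168.60, rounded up to 169, so 169 needed; 167 in favor. Not satisfied.

Invalid — vote requirement not satisfied.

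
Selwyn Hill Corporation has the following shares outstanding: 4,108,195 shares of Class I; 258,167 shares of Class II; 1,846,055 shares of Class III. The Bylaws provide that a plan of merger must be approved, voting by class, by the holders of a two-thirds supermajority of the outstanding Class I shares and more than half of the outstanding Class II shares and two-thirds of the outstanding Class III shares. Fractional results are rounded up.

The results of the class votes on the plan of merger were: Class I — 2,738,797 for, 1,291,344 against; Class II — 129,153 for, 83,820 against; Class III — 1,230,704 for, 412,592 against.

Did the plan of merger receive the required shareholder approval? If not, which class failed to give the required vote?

Class I: 2/3 of 4108195 = 2738796.67, rounded up to 2738797; 2,738,797 required, 2,738,797 in favor — approved.
Class II: a majority of 258167 is 129084; 129,084 required, 129,153 in favor — approved.
Class III: 2/3 of 1846055 = 1230703.33, rounded up to 1230704; 1,230,704 required, 1,230,704 in favor — approved.

Approved — every class gave the required vote.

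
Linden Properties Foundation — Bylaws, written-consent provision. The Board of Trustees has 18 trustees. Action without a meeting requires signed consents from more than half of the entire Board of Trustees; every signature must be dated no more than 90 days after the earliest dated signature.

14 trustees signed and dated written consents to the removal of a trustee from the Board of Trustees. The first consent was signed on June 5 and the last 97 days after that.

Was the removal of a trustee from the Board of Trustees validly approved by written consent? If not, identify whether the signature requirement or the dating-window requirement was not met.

Not effective — dating-window requirement not satisfied.

Signatures required: more than half of 18 — a majority of 18 is 10, so 10 needed; 14 signed. Sufficient.
Dating window: the latest signature is 97 days after the earliest; the limit is 90 days. Outside the window.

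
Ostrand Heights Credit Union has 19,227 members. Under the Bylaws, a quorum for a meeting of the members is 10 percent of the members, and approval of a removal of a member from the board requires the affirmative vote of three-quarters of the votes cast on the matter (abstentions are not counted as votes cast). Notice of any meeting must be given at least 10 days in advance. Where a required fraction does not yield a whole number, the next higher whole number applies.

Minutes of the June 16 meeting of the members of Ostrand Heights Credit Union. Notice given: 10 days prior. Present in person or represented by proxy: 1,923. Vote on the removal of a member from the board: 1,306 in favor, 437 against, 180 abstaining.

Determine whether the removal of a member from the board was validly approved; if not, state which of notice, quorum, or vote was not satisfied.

Invalid — vote requirement not satisfied.

Notice: 10 days given; 10 required. Satisfied.
Quorum: 10% of 19,227 = 1,922.70, rounded up to 1,923; 1,923 present. Satisfied.
Vote: requires three-fourths of the votes cast (1,923 − 180 abstaining = 1,743); 3/4 of 1743 = 1307.25, rounded up to 1308, so 1,308 needed; 1,306 in favor. Not satisfied.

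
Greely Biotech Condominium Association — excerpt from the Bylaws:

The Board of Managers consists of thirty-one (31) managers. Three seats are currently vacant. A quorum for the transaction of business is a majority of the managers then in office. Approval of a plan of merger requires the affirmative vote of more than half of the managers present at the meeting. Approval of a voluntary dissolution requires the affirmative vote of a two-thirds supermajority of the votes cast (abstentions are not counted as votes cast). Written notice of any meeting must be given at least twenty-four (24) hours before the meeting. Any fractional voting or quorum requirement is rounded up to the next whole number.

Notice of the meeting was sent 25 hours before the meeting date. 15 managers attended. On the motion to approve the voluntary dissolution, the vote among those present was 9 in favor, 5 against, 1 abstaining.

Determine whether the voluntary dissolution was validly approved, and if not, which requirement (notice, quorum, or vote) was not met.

Invalid — vote requirement not satisfied.

Notice: 25 hours given; 24 required (25 ≥ 24). Satisfied.
Quorum: 15 present; quorum is 15. Satisfied.
Vote: the voluntary dissolution requires two-thirds of the votes cast (15 present − 1 abstaining = 14). 2/3 of 14 = 9.33, rounded up to 10, so 10 affirmative votes are needed; 9 voted in favor. Not satisfied.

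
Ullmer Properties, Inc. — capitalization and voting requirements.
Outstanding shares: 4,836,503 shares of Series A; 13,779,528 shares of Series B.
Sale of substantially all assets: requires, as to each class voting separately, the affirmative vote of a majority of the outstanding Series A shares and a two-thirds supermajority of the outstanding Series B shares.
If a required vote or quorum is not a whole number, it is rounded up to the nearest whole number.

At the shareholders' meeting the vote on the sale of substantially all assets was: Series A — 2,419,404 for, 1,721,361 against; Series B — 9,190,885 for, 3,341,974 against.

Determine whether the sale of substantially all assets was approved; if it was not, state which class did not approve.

Approved — every class gave the required vote.

Series A: a majority of 4836503 is 2418252; 2,418,252 required, 2,419,404 in favor — approved.
Series B: 2/3 of 13779528 = 9186352; 9,186,352 required, 9,190,885 in favor — approved.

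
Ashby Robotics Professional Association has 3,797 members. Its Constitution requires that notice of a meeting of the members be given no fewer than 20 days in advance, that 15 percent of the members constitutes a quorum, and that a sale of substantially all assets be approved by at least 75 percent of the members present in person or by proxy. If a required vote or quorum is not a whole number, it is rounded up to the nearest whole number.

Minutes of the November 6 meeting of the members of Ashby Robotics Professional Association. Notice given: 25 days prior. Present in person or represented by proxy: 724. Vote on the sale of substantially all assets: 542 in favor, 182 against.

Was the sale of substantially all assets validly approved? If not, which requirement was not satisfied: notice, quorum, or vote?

Invalid — vote requirement not satisfied.

Notice: 25 days given; 20 required. Satisfied.
Quorum: 15% of 3,797 = 569.55, rounded up to 570; 724 present. Satisfied.
Vote: requires three-fourths of those present (724); 3/4 of 724 = 543, so 543 needed; 542 in favor. Not satisfied.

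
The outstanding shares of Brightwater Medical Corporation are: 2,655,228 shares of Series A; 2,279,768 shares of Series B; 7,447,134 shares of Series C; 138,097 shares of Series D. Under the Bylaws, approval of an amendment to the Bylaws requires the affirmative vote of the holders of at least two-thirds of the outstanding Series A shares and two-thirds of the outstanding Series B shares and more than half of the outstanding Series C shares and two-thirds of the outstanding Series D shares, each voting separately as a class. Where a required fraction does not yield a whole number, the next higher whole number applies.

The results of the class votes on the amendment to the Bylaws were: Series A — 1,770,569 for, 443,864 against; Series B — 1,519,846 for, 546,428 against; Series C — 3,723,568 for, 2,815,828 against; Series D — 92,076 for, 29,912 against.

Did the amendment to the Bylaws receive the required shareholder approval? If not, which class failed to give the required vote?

Approved — every class gave the required vote.

Series A: 2/3 of 2655228 = 1770152; 1,770,152 required, 1,770,569 in favor — approved.
Series B: 2/3 of 2279768 = 1519845.33, rounded up to 1519846; 1,519,846 required, 1,519,846 in favor — approved.
Series C: a majority of 7447134 is 3723568; 3,723,568 required, 3,723,568 in favor — approved.
Series D: 2/3 of 138097 = 92064.67, rounded up to 92065; 92,065 required, 92,076 in favor — approved.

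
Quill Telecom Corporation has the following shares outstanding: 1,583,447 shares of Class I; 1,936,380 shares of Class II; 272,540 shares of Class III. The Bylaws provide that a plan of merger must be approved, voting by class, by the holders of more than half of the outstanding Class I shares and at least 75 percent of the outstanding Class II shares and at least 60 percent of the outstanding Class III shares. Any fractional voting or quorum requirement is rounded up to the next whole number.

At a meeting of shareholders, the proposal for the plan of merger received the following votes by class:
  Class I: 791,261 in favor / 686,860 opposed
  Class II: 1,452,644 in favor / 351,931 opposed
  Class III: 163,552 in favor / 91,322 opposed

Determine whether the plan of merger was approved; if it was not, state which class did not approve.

Class I: a majority of 1583447 is 791724; 791,724 required, 791,261 in favor — not approved.
Class II: 3/4 of 1936380 = 1452285; 1,452,285 required, 1,452,644 in favor — approved.
Class III: 3/5 of 272540 = 163524; 163,524 required, 163,552 in favor — approved.

Not approved — the Class I shares did not give the required vote.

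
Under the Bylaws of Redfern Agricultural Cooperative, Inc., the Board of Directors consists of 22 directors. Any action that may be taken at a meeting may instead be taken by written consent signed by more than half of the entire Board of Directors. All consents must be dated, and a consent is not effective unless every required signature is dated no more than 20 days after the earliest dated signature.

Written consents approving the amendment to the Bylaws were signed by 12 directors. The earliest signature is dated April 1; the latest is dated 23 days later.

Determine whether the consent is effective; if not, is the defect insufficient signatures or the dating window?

Signatures required: more than half of 22 — a majority of 22 is 12, so 12 needed; 12 signed. Sufficient.
Dating window: the latest signature is 23 days after the earliest; the limit is 20 days. Outside the window.

Not effective — dating-window requirement not satisfied.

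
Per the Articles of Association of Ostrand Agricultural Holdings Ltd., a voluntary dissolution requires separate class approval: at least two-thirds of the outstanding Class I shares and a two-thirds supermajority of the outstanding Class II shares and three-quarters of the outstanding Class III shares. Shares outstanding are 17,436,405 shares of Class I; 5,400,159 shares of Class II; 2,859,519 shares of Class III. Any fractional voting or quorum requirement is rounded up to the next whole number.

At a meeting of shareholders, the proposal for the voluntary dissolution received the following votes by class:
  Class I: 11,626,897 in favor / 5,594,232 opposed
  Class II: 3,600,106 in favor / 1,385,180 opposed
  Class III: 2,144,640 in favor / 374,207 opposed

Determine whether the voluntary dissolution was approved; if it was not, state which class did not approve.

Class I: 2/3 of 17436405 = 11624270; 11,624,270 required, 11,626,897 in favor — approved.
Class II: 2/3 of 5400159 = 3600106; 3,600,106 required, 3,600,106 in favor — approved.
Class III: 3/4 of 2859519 = 2144639.25, rounded up to 2144640; 2,144,640 required, 2,144,640 in favor — approved.

Approved — every class gave the required vote.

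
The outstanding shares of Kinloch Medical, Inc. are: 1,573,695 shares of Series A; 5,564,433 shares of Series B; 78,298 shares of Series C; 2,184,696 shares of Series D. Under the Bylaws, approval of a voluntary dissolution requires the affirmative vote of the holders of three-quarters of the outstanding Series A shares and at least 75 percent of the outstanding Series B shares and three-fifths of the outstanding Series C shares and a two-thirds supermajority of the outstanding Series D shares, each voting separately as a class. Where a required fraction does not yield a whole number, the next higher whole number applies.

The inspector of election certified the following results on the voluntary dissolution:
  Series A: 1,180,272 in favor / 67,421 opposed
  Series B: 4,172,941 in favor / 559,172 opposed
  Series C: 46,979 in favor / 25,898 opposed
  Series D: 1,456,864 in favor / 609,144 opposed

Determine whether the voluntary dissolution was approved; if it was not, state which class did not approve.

Series A: 3/4 of 1573695 = 1180271.25, rounded up to 1180272; 1,180,272 required, 1,180,272 in favor — approved.
Series B: 3/4 of 5564433 = 4173324.75, rounded up to 4173325; 4,173,325 required, 4,172,941 in favor — not approved.
Series C: 3/5 of 78298 = 46978.80, rounded up to 46979; 46,979 required, 46,979 in favor — approved.
Series D: 2/3 of 2184696 = 1456464; 1,456,464 required, 1,456,864 in favor — approved.

Not approved — the Series B shares did not give the required vote.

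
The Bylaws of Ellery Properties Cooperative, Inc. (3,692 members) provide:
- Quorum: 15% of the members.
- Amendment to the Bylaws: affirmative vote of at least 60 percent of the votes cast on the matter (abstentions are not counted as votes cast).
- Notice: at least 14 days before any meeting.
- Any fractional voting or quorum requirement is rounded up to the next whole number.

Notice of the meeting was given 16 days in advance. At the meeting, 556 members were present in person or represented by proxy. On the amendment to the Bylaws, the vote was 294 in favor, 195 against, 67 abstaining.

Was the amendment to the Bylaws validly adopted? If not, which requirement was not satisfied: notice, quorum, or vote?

Notice: 16 days given; 14 required. Satisfied.
Quorum: 15% of 3,692 = 553.80, rounded up to 554; 556 present. Satisfied.
Vote: requires three-fifths of the votes cast (556 − 67 abstaining = 489); 3/5 of 489 = 293.40, rounded up to 294, so 294 needed; 294 in favor. Satisfied.

Valid — all requirements satisfied.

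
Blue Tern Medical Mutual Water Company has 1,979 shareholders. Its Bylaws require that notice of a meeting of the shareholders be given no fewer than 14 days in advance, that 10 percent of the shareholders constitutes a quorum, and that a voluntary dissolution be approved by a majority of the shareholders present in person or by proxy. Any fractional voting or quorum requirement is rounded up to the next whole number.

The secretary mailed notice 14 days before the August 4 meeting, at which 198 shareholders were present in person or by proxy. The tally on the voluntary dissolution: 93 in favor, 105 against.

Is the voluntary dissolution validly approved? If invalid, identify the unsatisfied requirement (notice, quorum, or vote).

Invalid — vote requirement not satisfied.

Notice: 14 days given; 14 required. Satisfied.
Quorum: 10% of 1,979 = 197.90, rounded up to 198; 198 present. Satisfied.
Vote: requires a majority of those present (198); a majority of 198 is 100, so 100 needed; 93 in favor. Not satisfied.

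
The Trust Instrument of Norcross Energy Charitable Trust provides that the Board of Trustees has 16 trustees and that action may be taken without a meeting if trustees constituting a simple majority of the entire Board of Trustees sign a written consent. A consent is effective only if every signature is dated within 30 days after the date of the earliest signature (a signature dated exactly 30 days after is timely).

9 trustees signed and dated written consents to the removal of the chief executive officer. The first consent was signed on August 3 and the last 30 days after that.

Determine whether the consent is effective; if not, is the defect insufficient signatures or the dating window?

Signatures required: a simple majority of 16 — a majority of 16 is 9, so 9 needed; 9 signed. Sufficient.
Dating window: the latest signature is 30 days after the earliest; the limit is 30 days. Within the window.

Effective — both the signature and dating-window requirements are satisfied.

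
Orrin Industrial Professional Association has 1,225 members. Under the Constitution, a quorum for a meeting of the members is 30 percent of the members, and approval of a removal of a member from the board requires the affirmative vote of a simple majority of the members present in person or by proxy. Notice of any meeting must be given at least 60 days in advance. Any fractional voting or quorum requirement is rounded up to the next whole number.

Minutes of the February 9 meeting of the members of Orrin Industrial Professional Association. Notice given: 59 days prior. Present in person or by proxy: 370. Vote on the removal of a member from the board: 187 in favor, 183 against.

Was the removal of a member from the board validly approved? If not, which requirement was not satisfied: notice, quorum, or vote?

Notice: 59 days given; 60 required. Not satisfied.
Quorum: 30% of 1,225 = 367.50, rounded up to 368; 370 present. Satisfied.
Vote: requires a majority of those present (370); a majority of 370 is 186, so 186 needed; 187 in favor. Satisfied.

Invalid — notice requirement not satisfied.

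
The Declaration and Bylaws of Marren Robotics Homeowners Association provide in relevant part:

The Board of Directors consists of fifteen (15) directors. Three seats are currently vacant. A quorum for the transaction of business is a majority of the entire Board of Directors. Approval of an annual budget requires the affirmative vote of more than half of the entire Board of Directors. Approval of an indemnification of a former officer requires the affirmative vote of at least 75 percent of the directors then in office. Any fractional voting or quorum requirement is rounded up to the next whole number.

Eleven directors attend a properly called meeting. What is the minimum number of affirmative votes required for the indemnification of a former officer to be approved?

The indemnification of a former officer requires three-fourths of the directors then in office (12).
3/4 of 12 = 9.

9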